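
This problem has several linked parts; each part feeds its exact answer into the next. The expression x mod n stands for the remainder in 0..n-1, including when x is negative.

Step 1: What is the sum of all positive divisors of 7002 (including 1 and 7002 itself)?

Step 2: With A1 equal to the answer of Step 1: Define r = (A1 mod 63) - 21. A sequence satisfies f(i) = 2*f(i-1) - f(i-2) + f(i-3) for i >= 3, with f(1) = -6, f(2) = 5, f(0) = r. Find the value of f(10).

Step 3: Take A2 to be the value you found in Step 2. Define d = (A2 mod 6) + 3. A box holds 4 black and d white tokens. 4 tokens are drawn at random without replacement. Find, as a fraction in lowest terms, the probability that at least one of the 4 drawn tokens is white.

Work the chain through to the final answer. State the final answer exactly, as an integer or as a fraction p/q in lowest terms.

Step 1: 7002 = 2 * 3^2 * 389; sigma = (1 + 2) * (1 + 3 + 9) * (1 + 389) = 3 * 13 * 390 = 15210; answer 15210
Step 2: A1 = 15210; r = 6; f(3) = 2*(5) - 1*(-6) + 1*(6) = 22; iterating: f(3)=22, f(4)=33, f(5)=49, f(6)=87, f(7)=158, f(8)=278, f(9)=485, f(10)=850; answer 850
Step 3: A2 = 850; d = 7; total draws C(11,4) = 330; complement C(4,4) = 1; favorable 330 - 1 = 329; P = 329/330; answer 329/330

329/330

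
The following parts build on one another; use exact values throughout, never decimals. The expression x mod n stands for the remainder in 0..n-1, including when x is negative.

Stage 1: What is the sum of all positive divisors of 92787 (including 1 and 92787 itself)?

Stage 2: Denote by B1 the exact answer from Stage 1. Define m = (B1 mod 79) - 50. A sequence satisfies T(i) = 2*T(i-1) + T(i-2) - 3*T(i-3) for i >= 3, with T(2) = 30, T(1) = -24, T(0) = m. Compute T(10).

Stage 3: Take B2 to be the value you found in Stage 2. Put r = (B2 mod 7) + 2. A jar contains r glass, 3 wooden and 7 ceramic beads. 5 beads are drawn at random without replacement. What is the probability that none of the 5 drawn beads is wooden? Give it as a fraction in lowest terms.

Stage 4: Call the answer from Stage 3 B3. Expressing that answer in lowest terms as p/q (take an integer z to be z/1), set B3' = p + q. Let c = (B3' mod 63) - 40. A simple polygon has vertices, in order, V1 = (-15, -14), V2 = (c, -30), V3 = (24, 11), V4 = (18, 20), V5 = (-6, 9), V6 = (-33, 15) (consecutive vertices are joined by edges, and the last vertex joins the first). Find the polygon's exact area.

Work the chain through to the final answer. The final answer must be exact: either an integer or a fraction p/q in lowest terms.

Stage 1: 92787 = 3 * 157 * 197; sigma = (1 + 3) * (1 + 157) * (1 + 197) = 4 * 158 * 198 = 125136; answer 125136
Stage 2: B1 = 125136; m = -50; T(3) = 2*(30) + 1*(-24) - 3*(-50) = 186; iterating: T(3)=186, T(4)=474, T(5)=1044, T(6)=2004, T(7)=3630, T(8)=6132, T(9)=9882, T(10)=15006; answer 15006
Stage 3: B2 = 15006; r = 7; total draws C(17,5) = 6188; favorable C(14,5) = 2002; P = 11/34; answer 11/34
Stage 4: B3 = 11/34; threaded value p + q = 45; c = 5; cross terms: (-15*-30 - 5*-14)=520, (5*11 - 24*-30)=775, (24*20 - 18*11)=282, (18*9 - -6*20)=282, (-6*15 - -33*9)=207, (-33*-14 - -15*15)=687; twice the area = |2753| = 2753; area = 2753/2; answer 2753/2

2753/2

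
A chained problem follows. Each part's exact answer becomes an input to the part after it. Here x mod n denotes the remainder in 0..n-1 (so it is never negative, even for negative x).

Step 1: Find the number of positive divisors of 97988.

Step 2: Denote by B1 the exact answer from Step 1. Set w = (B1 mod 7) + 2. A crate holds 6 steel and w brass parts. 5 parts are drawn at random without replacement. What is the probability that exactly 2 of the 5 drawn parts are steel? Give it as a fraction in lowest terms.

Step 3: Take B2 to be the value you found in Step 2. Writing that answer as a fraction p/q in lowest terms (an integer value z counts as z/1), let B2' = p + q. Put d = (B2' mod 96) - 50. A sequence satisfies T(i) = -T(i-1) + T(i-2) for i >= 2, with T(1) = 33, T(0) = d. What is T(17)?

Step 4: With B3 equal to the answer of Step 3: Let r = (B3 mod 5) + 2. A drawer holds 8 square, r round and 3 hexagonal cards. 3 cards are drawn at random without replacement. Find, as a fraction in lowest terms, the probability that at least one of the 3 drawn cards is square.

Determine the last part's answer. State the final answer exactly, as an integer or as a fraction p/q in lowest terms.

149/170

Step 1: 97988 = 2^2 * 11 * 17 * 131; number of divisors = (2+1) * (1+1) * (1+1) * (1+1) = 24; answer 24
Step 2: B1 = 24; w = 5; total draws C(11,5) = 462; favorable C(6,2)*C(5,3) = 150; P = 25/77; answer 25/77
Step 3: B2 = 25/77; threaded value p + q = 102; d = -44; T(2) = -1*(33) + 1*(-44) = -77; iterating: T(2)=-77, T(3)=110, T(4)=-187, T(5)=297, T(6)=-484, T(7)=781, T(8)=-1265, T(9)=2046, T(10)=-3311, T(11)=5357, T(12)=-8668, T(13)=14025, T(14)=-22693, T(15)=36718, T(16)=-59411, T(17)=96129; answer 96129
Step 4: B3 = 96129; r = 6; total draws C(17,3) = 680; complement C(9,3) = 84; favorable 680 - 84 = 596; P = 149/170; answer 149/170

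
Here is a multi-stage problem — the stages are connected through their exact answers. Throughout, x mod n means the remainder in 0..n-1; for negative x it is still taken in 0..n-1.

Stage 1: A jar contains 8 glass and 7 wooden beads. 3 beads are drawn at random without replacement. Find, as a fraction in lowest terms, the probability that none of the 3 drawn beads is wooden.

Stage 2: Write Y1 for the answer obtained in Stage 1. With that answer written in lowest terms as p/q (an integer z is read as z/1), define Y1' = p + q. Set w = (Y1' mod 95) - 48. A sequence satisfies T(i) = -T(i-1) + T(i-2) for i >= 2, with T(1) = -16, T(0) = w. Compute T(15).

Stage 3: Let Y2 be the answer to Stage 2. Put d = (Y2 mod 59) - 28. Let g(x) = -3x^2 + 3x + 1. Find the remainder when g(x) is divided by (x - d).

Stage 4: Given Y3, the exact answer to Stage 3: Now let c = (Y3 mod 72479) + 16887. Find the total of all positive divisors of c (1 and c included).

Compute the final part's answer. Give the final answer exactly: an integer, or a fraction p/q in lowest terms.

120384

Stage 1: total draws C(15,3) = 455; favorable C(8,3) = 56; P = 8/65; answer 8/65
Stage 2: Y1 = 8/65; threaded value p + q = 73; w = 25; T(2) = -1*(-16) + 1*(25) = 41; iterating: T(2)=41, T(3)=-57, T(4)=98, T(5)=-155, T(6)=253, T(7)=-408, T(8)=661, T(9)=-1069, T(10)=1730, T(11)=-2799, T(12)=4529, T(13)=-7328, T(14)=11857, T(15)=-19185; answer -19185
Stage 3: Y2 = -19185; d = 21; remainder = value at the root: -3*(21)^2 + 3*(21)^1 + 1 = (-1323) + (63) + (1) = -1259; answer -1259
Stage 4: Y3 = -1259; c = 88107; 88107 = 3 * 43 * 683; sigma = (1 + 3) * (1 + 43) * (1 + 683) = 4 * 44 * 684 = 120384; answer 120384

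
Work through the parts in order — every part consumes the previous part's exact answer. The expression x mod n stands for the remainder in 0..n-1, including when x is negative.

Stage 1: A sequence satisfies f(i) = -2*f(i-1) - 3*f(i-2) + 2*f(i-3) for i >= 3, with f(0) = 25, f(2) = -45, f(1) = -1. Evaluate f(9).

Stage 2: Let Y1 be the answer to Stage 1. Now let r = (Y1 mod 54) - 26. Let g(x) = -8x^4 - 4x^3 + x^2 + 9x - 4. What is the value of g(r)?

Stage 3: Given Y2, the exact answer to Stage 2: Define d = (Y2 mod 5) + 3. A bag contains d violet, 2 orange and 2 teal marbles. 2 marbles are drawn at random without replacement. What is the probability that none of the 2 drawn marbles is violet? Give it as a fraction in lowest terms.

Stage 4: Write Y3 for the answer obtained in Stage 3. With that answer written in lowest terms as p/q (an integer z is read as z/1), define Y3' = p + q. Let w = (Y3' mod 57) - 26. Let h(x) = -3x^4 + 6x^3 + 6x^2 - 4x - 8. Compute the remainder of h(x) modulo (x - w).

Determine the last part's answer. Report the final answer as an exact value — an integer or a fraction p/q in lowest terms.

Stage 1: f(3) = -2*(-45) - 3*(-1) + 2*(25) = 143; iterating: f(3)=143, f(4)=-153, f(5)=-213, f(6)=1171, f(7)=-2009, f(8)=79, f(9)=8211; answer 8211
Stage 2: Y1 = 8211; r = -23; -8*(-23)^4 - 4*(-23)^3 + 1*(-23)^2 + 9*(-23)^1 - 4 = (-2238728) + (48668) + (529) + (-207) + (-4) = -2189742; answer -2189742
Stage 3: Y2 = -2189742; d = 6; total draws C(10,2) = 45; favorable C(4,2) = 6; P = 2/15; answer 2/15
Stage 4: Y3 = 2/15; threaded value p + q = 17; w = -9; remainder = value at the root: -3*(-9)^4 + 6*(-9)^3 + 6*(-9)^2 - 4*(-9)^1 - 8 = (-19683) + (-4374) + (486) + (36) + (-8) = -23543; answer -23543

-23543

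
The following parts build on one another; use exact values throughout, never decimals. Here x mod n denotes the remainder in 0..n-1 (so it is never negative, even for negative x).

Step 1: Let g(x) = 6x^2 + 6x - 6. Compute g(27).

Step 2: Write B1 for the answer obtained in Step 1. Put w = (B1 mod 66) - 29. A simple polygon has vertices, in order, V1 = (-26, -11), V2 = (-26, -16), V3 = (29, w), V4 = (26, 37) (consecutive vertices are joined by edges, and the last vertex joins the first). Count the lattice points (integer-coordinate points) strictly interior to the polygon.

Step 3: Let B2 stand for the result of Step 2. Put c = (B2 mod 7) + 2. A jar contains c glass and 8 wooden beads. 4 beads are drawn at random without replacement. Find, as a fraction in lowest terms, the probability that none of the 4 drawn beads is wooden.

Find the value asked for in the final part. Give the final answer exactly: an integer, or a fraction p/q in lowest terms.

1/495

Step 1: 6*(27)^2 + 6*(27)^1 - 6 = (4374) + (162) + (-6) = 4530; answer 4530
Step 2: B1 = 4530; w = 13; cross terms: (-26*-16 - -26*-11)=130, (-26*13 - 29*-16)=126, (29*37 - 26*13)=735, (26*-11 - -26*37)=676; twice the area = |1667| = 1667; area = 1667/2; boundary points = 5 + 1 + 3 + 4 = 13; strictly interior points = area - boundary/2 + 1 = 828; answer 828
Step 3: B2 = 828; c = 4; total draws C(12,4) = 495; favorable C(4,4) = 1; P = 1/495; answer 1/495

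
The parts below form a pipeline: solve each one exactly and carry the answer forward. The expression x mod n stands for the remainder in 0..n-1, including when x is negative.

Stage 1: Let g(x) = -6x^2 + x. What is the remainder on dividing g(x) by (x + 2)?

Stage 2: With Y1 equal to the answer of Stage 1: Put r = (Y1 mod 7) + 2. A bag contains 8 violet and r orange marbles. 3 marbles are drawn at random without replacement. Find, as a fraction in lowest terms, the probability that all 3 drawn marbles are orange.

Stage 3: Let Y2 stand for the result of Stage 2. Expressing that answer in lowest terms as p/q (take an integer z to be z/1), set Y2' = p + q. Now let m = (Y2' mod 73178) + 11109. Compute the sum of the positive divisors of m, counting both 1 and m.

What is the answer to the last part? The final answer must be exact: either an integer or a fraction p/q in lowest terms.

17280

Stage 1: remainder = value at the root: -6*(-2)^2 + 1*(-2)^1 = (-24) + (-2) = -26; answer -26
Stage 2: Y1 = -26; r = 4; total draws C(12,3) = 220; favorable C(4,3) = 4; P = 1/55; answer 1/55
Stage 3: Y2 = 1/55; threaded value p + q = 56; m = 11165; 11165 = 5 * 7 * 11 * 29; sigma = (1 + 5) * (1 + 7) * (1 + 11) * (1 + 29) = 6 * 8 * 12 * 30 = 17280; answer 17280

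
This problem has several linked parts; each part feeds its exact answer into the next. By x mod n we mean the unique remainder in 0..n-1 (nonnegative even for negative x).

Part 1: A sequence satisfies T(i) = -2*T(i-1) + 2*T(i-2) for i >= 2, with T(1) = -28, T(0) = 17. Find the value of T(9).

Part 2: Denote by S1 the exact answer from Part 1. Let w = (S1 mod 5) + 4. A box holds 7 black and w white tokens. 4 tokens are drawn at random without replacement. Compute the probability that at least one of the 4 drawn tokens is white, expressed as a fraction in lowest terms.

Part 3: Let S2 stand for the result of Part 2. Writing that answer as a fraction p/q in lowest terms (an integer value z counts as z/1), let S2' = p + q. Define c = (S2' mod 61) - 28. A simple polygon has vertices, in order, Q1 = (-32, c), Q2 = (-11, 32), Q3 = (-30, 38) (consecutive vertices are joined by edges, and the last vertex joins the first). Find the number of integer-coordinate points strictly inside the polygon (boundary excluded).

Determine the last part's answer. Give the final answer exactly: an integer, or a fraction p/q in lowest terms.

Part 1: T(2) = -2*(-28) + 2*(17) = 90; iterating: T(2)=90, T(3)=-236, T(4)=652, T(5)=-1776, T(6)=4856, T(7)=-13264, T(8)=36240, T(9)=-99008; answer -99008
Part 2: S1 = -99008; w = 6; total draws C(13,4) = 715; complement C(7,4) = 35; favorable 715 - 35 = 680; P = 136/143; answer 136/143
Part 3: S2 = 136/143; threaded value p + q = 279; c = 7; cross terms: (-32*32 - -11*7)=-947, (-11*38 - -30*32)=542, (-30*7 - -32*38)=1006; twice the area = |601| = 601; area = 601/2; boundary points = 1 + 1 + 1 = 3; strictly interior points = area - boundary/2 + 1 = 300; answer 300

300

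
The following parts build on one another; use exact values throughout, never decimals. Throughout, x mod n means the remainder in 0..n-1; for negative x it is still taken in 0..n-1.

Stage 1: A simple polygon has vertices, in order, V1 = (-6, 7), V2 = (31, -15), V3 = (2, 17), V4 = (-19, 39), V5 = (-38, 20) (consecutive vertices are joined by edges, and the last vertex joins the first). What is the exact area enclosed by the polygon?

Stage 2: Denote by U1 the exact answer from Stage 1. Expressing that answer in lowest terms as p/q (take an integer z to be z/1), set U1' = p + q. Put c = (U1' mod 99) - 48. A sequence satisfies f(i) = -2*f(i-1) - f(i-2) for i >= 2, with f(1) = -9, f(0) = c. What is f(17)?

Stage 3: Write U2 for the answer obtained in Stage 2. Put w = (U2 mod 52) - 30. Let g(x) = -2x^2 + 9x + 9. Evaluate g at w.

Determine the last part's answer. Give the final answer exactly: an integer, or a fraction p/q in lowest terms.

-152

Stage 1: cross terms: (-6*-15 - 31*7)=-127, (31*17 - 2*-15)=557, (2*39 - -19*17)=401, (-19*20 - -38*39)=1102, (-38*7 - -6*20)=-146; twice the area = |1787| = 1787; area = 1787/2; answer 1787/2
Stage 2: U1 = 1787/2; threaded value p + q = 1789; c = -41; f(2) = -2*(-9) - 1*(-41) = 59; iterating: f(2)=59, f(3)=-109, f(4)=159, f(5)=-209, f(6)=259, f(7)=-309, f(8)=359, f(9)=-409, f(10)=459, f(11)=-509, f(12)=559, f(13)=-609, f(14)=659, f(15)=-709, f(16)=759, f(17)=-809; answer -809
Stage 3: U2 = -809; w = -7; -2*(-7)^2 + 9*(-7)^1 + 9 = (-98) + (-63) + (9) = -152; answer -152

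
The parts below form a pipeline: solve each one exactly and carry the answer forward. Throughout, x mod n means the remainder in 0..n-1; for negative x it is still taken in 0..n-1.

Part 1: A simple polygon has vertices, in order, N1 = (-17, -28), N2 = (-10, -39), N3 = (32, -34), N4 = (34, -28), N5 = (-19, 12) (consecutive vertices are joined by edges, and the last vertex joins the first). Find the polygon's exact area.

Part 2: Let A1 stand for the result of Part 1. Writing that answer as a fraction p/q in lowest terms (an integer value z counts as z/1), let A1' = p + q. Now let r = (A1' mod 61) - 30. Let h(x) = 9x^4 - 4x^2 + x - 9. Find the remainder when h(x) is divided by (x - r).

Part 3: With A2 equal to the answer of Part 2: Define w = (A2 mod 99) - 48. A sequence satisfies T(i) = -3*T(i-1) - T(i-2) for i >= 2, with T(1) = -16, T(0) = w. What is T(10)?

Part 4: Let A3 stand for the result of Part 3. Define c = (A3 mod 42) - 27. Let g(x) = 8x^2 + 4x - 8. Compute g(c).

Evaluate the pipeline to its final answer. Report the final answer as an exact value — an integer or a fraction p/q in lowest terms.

Part 1: cross terms: (-17*-39 - -10*-28)=383, (-10*-34 - 32*-39)=1588, (32*-28 - 34*-34)=260, (34*12 - -19*-28)=-124, (-19*-28 - -17*12)=736; twice the area = |2843| = 2843; area = 2843/2; answer 2843/2
Part 2: A1 = 2843/2; threaded value p + q = 2845; r = 9; remainder = value at the root: 9*(9)^4 - 4*(9)^2 + 1*(9)^1 - 9 = (59049) + (-324) + (9) + (-9) = 58725; answer 58725
Part 3: A2 = 58725; w = -30; T(2) = -3*(-16) - 1*(-30) = 78; iterating: T(2)=78, T(3)=-218, T(4)=576, T(5)=-1510, T(6)=3954, T(7)=-10352, T(8)=27102, T(9)=-70954, T(10)=185760; answer 185760
Part 4: A3 = 185760; c = 9; 8*(9)^2 + 4*(9)^1 - 8 = (648) + (36) + (-8) = 676; answer 676

676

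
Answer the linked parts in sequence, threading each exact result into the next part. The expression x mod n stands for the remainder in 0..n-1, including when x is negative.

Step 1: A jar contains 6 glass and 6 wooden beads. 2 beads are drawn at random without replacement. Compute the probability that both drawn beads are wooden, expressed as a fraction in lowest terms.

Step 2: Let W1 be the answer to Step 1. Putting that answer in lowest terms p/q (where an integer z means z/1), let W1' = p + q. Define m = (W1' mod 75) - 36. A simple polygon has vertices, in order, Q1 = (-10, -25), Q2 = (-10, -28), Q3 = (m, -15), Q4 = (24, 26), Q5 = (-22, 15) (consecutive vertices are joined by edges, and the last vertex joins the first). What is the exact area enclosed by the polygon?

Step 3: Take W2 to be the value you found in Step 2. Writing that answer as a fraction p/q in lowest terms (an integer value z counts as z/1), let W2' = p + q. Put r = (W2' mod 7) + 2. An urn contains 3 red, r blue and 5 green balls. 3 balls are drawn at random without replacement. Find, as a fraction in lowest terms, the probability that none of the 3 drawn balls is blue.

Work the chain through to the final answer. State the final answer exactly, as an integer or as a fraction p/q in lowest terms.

Step 1: total draws C(12,2) = 66; favorable C(6,2) = 15; P = 5/22; answer 5/22
Step 2: W1 = 5/22; threaded value p + q = 27; m = -9; cross terms: (-10*-28 - -10*-25)=30, (-10*-15 - -9*-28)=-102, (-9*26 - 24*-15)=126, (24*15 - -22*26)=932, (-22*-25 - -10*15)=700; twice the area = |1686| = 1686; area = 843; answer 843
Step 3: W2 = 843; threaded value p + q = 844; r = 6; total draws C(14,3) = 364; favorable C(8,3) = 56; P = 2/13; answer 2/13

2/13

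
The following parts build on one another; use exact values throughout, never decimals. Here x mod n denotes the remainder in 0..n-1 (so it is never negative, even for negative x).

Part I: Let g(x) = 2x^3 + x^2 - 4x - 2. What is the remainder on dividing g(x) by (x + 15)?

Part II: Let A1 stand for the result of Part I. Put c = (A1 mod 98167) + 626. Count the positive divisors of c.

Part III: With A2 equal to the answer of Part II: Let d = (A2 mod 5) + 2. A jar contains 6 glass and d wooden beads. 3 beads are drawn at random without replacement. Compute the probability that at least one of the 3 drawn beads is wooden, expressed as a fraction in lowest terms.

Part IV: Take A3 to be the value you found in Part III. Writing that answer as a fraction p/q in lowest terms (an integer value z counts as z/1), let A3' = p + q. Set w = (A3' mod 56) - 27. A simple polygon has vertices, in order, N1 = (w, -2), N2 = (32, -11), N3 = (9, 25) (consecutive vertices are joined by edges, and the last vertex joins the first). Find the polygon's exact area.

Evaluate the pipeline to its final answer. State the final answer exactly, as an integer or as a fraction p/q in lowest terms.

Part I: remainder = value at the root: 2*(-15)^3 + 1*(-15)^2 - 4*(-15)^1 - 2 = (-6750) + (225) + (60) + (-2) = -6467; answer -6467
Part II: A1 = -6467; c = 92326; 92326 = 2 * 13 * 53 * 67; number of divisors = (1+1) * (1+1) * (1+1) * (1+1) = 16; answer 16
Part III: A2 = 16; d = 3; total draws C(9,3) = 84; complement C(6,3) = 20; favorable 84 - 20 = 64; P = 16/21; answer 16/21
Part IV: A3 = 16/21; threaded value p + q = 37; w = 10; cross terms: (10*-11 - 32*-2)=-46, (32*25 - 9*-11)=899, (9*-2 - 10*25)=-268; twice the area = |585| = 585; area = 585/2; answer 585/2

585/2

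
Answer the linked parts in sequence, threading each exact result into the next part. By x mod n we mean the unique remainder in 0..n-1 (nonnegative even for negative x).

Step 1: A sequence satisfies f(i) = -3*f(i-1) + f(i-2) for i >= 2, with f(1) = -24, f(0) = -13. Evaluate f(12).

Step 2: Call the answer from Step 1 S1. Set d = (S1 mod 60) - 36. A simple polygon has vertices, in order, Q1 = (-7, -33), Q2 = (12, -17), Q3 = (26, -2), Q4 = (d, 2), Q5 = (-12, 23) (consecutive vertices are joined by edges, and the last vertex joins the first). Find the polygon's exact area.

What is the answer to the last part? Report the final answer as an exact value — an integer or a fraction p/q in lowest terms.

Step 1: f(2) = -3*(-24) + 1*(-13) = 59; iterating: f(2)=59, f(3)=-201, f(4)=662, f(5)=-2187, f(6)=7223, f(7)=-23856, f(8)=78791, f(9)=-260229, f(10)=859478, f(11)=-2838663, f(12)=9375467; answer 9375467
Step 2: S1 = 9375467; d = 11; cross terms: (-7*-17 - 12*-33)=515, (12*-2 - 26*-17)=418, (26*2 - 11*-2)=74, (11*23 - -12*2)=277, (-12*-33 - -7*23)=557; twice the area = |1841| = 1841; area = 1841/2; answer 1841/2

1841/2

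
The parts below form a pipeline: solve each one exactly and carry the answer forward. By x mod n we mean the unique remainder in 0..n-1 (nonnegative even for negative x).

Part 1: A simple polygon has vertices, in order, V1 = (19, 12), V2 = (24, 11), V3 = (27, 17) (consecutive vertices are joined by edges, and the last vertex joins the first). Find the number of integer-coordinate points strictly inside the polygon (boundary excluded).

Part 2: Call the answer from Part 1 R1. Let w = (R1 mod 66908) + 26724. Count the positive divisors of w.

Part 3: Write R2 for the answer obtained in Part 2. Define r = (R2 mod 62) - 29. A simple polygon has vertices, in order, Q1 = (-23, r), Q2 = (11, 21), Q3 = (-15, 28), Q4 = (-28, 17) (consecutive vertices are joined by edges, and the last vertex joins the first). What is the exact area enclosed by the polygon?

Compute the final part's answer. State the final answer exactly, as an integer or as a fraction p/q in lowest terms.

1957/2

Part 1: cross terms: (19*11 - 24*12)=-79, (24*17 - 27*11)=111, (27*12 - 19*17)=1; twice the area = |33| = 33; area = 33/2; boundary points = 1 + 3 + 1 = 5; strictly interior points = area - boundary/2 + 1 = 15; answer 15
Part 2: R1 = 15; w = 26739; 26739 = 3^2 * 2971; number of divisors = (2+1) * (1+1) = 6; answer 6
Part 3: R2 = 6; r = -23; cross terms: (-23*21 - 11*-23)=-230, (11*28 - -15*21)=623, (-15*17 - -28*28)=529, (-28*-23 - -23*17)=1035; twice the area = |1957| = 1957; area = 1957/2; answer 1957/2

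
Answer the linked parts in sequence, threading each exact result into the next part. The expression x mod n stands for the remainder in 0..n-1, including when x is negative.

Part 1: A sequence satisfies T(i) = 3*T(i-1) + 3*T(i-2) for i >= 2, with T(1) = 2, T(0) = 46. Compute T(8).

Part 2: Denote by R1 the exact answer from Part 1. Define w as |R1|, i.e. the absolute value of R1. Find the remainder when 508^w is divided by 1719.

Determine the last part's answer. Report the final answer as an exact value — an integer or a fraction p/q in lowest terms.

1279

Part 1: T(2) = 3*(2) + 3*(46) = 144; iterating: T(2)=144, T(3)=438, T(4)=1746, T(5)=6552, T(6)=24894, T(7)=94338, T(8)=357696; answer 357696
Part 2: R1 = 357696; w = 357696; squarings mod 1719: 508^1=508, 508^2=214, 508^4=1102, 508^8=790, 508^16=103, 508^32=295, 508^64=1075, 508^128=457, 508^256=850, 508^512=520, 508^1024=517, 508^2048=844, 508^4096=670, 508^8192=241, 508^16384=1354, 508^32768=862, 508^65536=436, 508^131072=1006, 508^262144=1264; 508^357696 = 508^64 * 508^256 * 508^1024 * 508^4096 * 508^8192 * 508^16384 * 508^65536 * 508^262144 = 1279 (mod 1719); answer 1279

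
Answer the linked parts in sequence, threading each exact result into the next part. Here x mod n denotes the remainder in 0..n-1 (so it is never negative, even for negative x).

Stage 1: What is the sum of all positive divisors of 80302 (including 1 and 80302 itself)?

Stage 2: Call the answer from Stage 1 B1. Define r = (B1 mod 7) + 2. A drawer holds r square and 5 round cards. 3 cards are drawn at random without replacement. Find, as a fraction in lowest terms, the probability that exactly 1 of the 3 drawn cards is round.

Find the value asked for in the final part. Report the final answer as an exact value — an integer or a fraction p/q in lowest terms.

1/7

Stage 1: 80302 = 2 * 40151; sigma = (1 + 2) * (1 + 40151) = 3 * 40152 = 120456; answer 120456
Stage 2: B1 = 120456; r = 2; total draws C(7,3) = 35; favorable C(5,1)*C(2,2) = 5; P = 1/7; answer 1/7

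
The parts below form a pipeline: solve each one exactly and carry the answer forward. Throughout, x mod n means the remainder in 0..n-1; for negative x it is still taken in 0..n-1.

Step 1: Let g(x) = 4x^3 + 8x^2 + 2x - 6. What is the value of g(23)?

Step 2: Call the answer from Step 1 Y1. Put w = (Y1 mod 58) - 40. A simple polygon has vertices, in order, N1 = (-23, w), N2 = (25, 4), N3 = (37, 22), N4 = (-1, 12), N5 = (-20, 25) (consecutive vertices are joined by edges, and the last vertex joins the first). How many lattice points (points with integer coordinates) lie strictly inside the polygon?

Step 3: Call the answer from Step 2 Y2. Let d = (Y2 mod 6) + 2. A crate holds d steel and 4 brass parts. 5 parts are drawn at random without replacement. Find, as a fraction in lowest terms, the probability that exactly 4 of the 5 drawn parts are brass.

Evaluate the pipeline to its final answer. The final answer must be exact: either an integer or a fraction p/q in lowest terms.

Step 1: 4*(23)^3 + 8*(23)^2 + 2*(23)^1 - 6 = (48668) + (4232) + (46) + (-6) = 52940; answer 52940
Step 2: Y1 = 52940; w = 4; cross terms: (-23*4 - 25*4)=-192, (25*22 - 37*4)=402, (37*12 - -1*22)=466, (-1*25 - -20*12)=215, (-20*4 - -23*25)=495; twice the area = |1386| = 1386; area = 693; boundary points = 48 + 6 + 2 + 1 + 3 = 60; strictly interior points = area - boundary/2 + 1 = 664; answer 664
Step 3: Y2 = 664; d = 6; total draws C(10,5) = 252; favorable C(4,4)*C(6,1) = 6; P = 1/42; answer 1/42

1/42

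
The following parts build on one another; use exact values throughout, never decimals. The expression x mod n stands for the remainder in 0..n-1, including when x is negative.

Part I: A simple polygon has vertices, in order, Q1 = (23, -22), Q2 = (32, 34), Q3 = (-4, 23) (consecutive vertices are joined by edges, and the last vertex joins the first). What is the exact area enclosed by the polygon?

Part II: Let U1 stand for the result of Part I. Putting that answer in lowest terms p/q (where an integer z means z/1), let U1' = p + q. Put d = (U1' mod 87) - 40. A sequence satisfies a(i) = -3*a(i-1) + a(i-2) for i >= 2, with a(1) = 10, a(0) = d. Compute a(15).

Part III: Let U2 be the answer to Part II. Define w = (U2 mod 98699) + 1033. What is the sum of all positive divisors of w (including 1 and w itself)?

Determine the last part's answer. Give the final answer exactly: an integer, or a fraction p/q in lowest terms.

Part I: cross terms: (23*34 - 32*-22)=1486, (32*23 - -4*34)=872, (-4*-22 - 23*23)=-441; twice the area = |1917| = 1917; area = 1917/2; answer 1917/2
Part II: U1 = 1917/2; threaded value p + q = 1919; d = -35; a(2) = -3*(10) + 1*(-35) = -65; iterating: a(2)=-65, a(3)=205, a(4)=-680, a(5)=2245, a(6)=-7415, a(7)=24490, a(8)=-80885, a(9)=267145, a(10)=-882320, a(11)=2914105, a(12)=-9624635, a(13)=31788010, a(14)=-104988665, a(15)=346754005; answer 346754005
Part III: U2 = 346754005; w = 25451; 25451 = 31 * 821; sigma = (1 + 31) * (1 + 821) = 32 * 822 = 26304; answer 26304

26304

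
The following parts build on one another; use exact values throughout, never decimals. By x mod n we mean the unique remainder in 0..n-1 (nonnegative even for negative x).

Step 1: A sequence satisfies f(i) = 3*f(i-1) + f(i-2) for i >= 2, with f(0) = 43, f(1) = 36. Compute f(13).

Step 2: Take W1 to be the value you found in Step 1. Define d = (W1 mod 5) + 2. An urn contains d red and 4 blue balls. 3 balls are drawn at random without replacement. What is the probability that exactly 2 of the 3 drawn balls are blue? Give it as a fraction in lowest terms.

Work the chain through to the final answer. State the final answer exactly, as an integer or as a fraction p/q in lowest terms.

Step 1: f(2) = 3*(36) + 1*(43) = 151; iterating: f(2)=151, f(3)=489, f(4)=1618, f(5)=5343, f(6)=17647, f(7)=58284, f(8)=192499, f(9)=635781, f(10)=2099842, f(11)=6935307, f(12)=22905763, f(13)=75652596; answer 75652596
Step 2: W1 = 75652596; d = 3; total draws C(7,3) = 35; favorable C(4,2)*C(3,1) = 18; P = 18/35; answer 18/35

18/35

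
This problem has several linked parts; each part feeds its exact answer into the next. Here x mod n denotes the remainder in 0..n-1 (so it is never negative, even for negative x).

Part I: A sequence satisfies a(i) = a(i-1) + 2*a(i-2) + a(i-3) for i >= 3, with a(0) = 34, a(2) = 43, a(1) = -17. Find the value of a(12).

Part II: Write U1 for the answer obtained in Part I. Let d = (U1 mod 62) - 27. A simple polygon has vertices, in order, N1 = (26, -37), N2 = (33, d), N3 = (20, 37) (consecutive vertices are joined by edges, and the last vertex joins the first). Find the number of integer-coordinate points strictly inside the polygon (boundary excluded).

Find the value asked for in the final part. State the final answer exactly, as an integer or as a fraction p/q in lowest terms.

354

Part I: a(3) = 1*(43) + 2*(-17) + 1*(34) = 43; iterating: a(3)=43, a(4)=112, a(5)=241, a(6)=508, a(7)=1102, a(8)=2359, a(9)=5071, a(10)=10891, a(11)=23392, a(12)=50245; answer 50245
Part II: U1 = 50245; d = -2; cross terms: (26*-2 - 33*-37)=1169, (33*37 - 20*-2)=1261, (20*-37 - 26*37)=-1702; twice the area = |728| = 728; area = 364; boundary points = 7 + 13 + 2 = 22; strictly interior points = area - boundary/2 + 1 = 354; answer 354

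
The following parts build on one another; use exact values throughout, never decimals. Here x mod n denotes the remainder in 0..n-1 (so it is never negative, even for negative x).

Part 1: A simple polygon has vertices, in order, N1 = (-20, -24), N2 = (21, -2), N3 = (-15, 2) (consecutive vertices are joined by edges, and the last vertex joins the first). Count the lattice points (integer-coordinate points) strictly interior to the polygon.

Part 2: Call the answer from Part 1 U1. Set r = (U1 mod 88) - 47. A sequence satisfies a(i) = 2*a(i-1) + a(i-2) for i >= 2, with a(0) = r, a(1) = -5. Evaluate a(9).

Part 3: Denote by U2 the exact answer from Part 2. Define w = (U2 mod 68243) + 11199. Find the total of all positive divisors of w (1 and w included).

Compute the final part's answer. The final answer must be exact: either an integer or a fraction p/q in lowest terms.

104832

Part 1: cross terms: (-20*-2 - 21*-24)=544, (21*2 - -15*-2)=12, (-15*-24 - -20*2)=400; twice the area = |956| = 956; area = 478; boundary points = 1 + 4 + 1 = 6; strictly interior points = area - boundary/2 + 1 = 476; answer 476
Part 2: U1 = 476; r = -11; a(2) = 2*(-5) + 1*(-11) = -21; iterating: a(2)=-21, a(3)=-47, a(4)=-115, a(5)=-277, a(6)=-669, a(7)=-1615, a(8)=-3899, a(9)=-9413; answer -9413
Part 3: U2 = -9413; w = 70029; 70029 = 3^2 * 31 * 251; sigma = (1 + 3 + 9) * (1 + 31) * (1 + 251) = 13 * 32 * 252 = 104832; answer 104832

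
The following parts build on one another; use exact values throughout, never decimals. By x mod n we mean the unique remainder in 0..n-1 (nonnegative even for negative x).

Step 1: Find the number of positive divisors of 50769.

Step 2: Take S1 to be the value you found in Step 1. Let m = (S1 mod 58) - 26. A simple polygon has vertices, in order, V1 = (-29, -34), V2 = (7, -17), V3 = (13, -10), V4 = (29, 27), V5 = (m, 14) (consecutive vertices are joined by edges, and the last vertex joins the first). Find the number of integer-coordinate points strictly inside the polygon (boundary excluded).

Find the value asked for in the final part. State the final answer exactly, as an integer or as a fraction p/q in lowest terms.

Step 1: 50769 = 3^2 * 5641; number of divisors = (2+1) * (1+1) = 6; answer 6
Step 2: S1 = 6; m = -20; cross terms: (-29*-17 - 7*-34)=731, (7*-10 - 13*-17)=151, (13*27 - 29*-10)=641, (29*14 - -20*27)=946, (-20*-34 - -29*14)=1086; twice the area = |3555| = 3555; area = 3555/2; boundary points = 1 + 1 + 1 + 1 + 3 = 7; strictly interior points = area - boundary/2 + 1 = 1775; answer 1775

1775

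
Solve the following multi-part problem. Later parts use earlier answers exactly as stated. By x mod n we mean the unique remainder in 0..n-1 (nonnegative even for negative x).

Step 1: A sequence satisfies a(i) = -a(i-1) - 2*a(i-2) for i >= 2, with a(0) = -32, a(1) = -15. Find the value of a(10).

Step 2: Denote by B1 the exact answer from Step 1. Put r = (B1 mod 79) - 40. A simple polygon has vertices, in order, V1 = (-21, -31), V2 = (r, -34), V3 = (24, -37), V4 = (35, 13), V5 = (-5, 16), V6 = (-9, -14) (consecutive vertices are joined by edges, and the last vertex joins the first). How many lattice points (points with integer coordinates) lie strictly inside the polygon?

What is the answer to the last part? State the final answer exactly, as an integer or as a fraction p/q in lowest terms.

Step 1: a(2) = -1*(-15) - 2*(-32) = 79; iterating: a(2)=79, a(3)=-49, a(4)=-109, a(5)=207, a(6)=11, a(7)=-425, a(8)=403, a(9)=447, a(10)=-1253; answer -1253
Step 2: B1 = -1253; r = -29; cross terms: (-21*-34 - -29*-31)=-185, (-29*-37 - 24*-34)=1889, (24*13 - 35*-37)=1607, (35*16 - -5*13)=625, (-5*-14 - -9*16)=214, (-9*-31 - -21*-14)=-15; twice the area = |4135| = 4135; area = 4135/2; boundary points = 1 + 1 + 1 + 1 + 2 + 1 = 7; strictly interior points = area - boundary/2 + 1 = 2065; answer 2065

2065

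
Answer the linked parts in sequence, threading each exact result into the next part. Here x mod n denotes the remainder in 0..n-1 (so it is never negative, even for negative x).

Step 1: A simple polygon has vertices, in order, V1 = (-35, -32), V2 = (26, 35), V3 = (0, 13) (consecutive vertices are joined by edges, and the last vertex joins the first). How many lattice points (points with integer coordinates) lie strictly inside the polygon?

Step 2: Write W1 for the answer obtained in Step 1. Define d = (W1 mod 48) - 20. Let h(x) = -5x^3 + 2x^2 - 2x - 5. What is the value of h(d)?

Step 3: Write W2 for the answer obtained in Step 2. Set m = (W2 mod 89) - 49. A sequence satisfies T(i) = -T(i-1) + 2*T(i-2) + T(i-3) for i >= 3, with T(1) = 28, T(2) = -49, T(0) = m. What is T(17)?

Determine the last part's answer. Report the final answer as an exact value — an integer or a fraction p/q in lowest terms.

Step 1: cross terms: (-35*35 - 26*-32)=-393, (26*13 - 0*35)=338, (0*-32 - -35*13)=455; twice the area = |400| = 400; area = 200; boundary points = 1 + 2 + 5 = 8; strictly interior points = area - boundary/2 + 1 = 197; answer 197
Step 2: W1 = 197; d = -15; -5*(-15)^3 + 2*(-15)^2 - 2*(-15)^1 - 5 = (16875) + (450) + (30) + (-5) = 17350; answer 17350
Step 3: W2 = 17350; m = 35; T(3) = -1*(-49) + 2*(28) + 1*(35) = 140; iterating: T(3)=140, T(4)=-210, T(5)=441, T(6)=-721, T(7)=1393, T(8)=-2394, T(9)=4459, T(10)=-7854, T(11)=14378, T(12)=-25627, T(13)=46529, T(14)=-83405, T(15)=150836, T(16)=-271117, T(17)=489384; answer 489384

489384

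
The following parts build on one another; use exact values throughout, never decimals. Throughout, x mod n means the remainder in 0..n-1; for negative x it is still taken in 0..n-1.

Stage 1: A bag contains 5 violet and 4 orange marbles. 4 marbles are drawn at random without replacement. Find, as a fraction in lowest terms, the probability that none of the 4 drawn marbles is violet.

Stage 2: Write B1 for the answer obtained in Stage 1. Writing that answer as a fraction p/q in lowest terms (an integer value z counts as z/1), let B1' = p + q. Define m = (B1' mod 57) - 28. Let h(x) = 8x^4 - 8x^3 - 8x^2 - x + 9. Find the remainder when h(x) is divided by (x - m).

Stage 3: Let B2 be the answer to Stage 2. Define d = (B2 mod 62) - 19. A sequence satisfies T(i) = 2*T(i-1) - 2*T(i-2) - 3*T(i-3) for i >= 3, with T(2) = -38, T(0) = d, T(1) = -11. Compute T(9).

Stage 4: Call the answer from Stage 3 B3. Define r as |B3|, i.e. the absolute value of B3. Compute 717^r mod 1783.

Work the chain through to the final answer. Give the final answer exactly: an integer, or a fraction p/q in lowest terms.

Stage 1: total draws C(9,4) = 126; favorable C(4,4) = 1; P = 1/126; answer 1/126
Stage 2: B1 = 1/126; threaded value p + q = 127; m = -15; remainder = value at the root: 8*(-15)^4 - 8*(-15)^3 - 8*(-15)^2 - 1*(-15)^1 + 9 = (405000) + (27000) + (-1800) + (15) + (9) = 430224; answer 430224
Stage 3: B2 = 430224; d = -13; T(3) = 2*(-38) - 2*(-11) - 3*(-13) = -15; iterating: T(3)=-15, T(4)=79, T(5)=302, T(6)=491, T(7)=141, T(8)=-1606, T(9)=-4967; answer -4967
Stage 4: B3 = -4967; r = 4967; squarings mod 1783: 717^1=717, 717^2=585, 717^4=1672, 717^8=1623, 717^16=638, 717^32=520, 717^64=1167, 717^128=1460, 717^256=915, 717^512=998, 717^1024=1090, 717^2048=622, 717^4096=1756; 717^4967 = 717^1 * 717^2 * 717^4 * 717^32 * 717^64 * 717^256 * 717^512 * 717^4096 = 998 (mod 1783); answer 998

998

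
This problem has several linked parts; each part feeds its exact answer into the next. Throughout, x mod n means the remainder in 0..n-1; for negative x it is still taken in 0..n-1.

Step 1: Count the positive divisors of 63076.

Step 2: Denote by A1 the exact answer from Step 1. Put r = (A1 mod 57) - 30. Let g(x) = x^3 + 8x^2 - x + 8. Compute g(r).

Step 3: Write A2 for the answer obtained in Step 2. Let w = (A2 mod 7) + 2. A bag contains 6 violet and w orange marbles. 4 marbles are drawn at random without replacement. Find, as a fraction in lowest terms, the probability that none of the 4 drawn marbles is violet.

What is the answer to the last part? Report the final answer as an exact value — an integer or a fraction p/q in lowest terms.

Step 1: 63076 = 2^2 * 13 * 1213; number of divisors = (2+1) * (1+1) * (1+1) = 12; answer 12
Step 2: A1 = 12; r = -18; 1*(-18)^3 + 8*(-18)^2 - 1*(-18)^1 + 8 = (-5832) + (2592) + (18) + (8) = -3214; answer -3214
Step 3: A2 = -3214; w = 8; total draws C(14,4) = 1001; favorable C(8,4) = 70; P = 10/143; answer 10/143

10/143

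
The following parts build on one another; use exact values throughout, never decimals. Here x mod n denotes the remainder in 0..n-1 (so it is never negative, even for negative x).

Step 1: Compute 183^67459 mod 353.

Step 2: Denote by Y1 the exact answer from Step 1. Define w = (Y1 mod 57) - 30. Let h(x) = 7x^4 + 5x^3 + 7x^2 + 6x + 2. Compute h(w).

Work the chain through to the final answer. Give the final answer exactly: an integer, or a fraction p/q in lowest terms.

785

Step 1: squarings mod 353: 183^1=183, 183^2=307, 183^4=351, 183^8=4, 183^16=16, 183^32=256, 183^64=231, 183^128=58, 183^256=187, 183^512=22, 183^1024=131, 183^2048=217, 183^4096=140, 183^8192=185, 183^16384=337, 183^32768=256, 183^65536=231; 183^67459 = 183^1 * 183^2 * 183^128 * 183^256 * 183^512 * 183^1024 * 183^65536 = 147 (mod 353); answer 147
Step 2: Y1 = 147; w = 3; 7*(3)^4 + 5*(3)^3 + 7*(3)^2 + 6*(3)^1 + 2 = (567) + (135) + (63) + (18) + (2) = 785; answer 785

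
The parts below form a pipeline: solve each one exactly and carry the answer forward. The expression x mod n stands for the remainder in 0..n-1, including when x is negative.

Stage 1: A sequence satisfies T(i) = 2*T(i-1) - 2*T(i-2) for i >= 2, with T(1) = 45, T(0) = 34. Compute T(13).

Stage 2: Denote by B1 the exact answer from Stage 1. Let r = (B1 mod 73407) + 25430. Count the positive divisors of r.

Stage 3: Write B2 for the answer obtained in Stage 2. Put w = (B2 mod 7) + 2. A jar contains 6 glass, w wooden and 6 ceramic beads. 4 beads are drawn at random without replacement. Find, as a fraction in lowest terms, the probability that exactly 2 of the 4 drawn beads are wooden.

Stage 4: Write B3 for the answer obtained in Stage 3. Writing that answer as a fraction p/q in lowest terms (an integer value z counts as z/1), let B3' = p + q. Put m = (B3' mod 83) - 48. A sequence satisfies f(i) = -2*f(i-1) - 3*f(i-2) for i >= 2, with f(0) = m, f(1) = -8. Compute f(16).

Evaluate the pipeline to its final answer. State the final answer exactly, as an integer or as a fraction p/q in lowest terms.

Stage 1: T(2) = 2*(45) - 2*(34) = 22; iterating: T(2)=22, T(3)=-46, T(4)=-136, T(5)=-180, T(6)=-88, T(7)=184, T(8)=544, T(9)=720, T(10)=352, T(11)=-736, T(12)=-2176, T(13)=-2880; answer -2880
Stage 2: B1 = -2880; r = 95957; 95957 is prime, so its only divisors are 1 and 95957; count = 2; answer 2
Stage 3: B2 = 2; w = 4; total draws C(16,4) = 1820; favorable C(4,2)*C(12,2) = 396; P = 99/455; answer 99/455
Stage 4: B3 = 99/455; threaded value p + q = 554; m = 8; f(2) = -2*(-8) - 3*(8) = -8; iterating: f(2)=-8, f(3)=40, f(4)=-56, f(5)=-8, f(6)=184, f(7)=-344, f(8)=136, f(9)=760, f(10)=-1928, f(11)=1576, f(12)=2632, f(13)=-9992, f(14)=12088, f(15)=5800, f(16)=-47864; answer -47864

-47864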